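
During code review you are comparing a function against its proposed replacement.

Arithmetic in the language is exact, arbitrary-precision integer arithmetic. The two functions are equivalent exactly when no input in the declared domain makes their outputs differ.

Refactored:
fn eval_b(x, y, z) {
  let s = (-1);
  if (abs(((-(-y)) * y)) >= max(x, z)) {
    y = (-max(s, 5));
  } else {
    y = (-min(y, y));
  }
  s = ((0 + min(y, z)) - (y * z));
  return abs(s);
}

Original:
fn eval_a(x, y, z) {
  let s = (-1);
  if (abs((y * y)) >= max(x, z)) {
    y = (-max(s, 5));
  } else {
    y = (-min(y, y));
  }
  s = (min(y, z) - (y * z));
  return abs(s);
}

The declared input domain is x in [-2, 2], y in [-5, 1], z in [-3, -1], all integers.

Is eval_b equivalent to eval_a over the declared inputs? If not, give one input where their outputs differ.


This is a faithful refactor — constant usage differs; also arithmetic usage differs, but the computed results match everywhere.
One worked example (x=-2, y=-1, z=-3) — eval_a: s becomes -1; next (abs((y * y)) >= max(x, z)) evaluates to true; next y becomes -5; next s becomes -20; next final value 20; eval_b: s becomes -1; next (abs(((-(-y)) * y)) >= max(x, z)) evaluates to true; next y becomes -5; next s becomes -20; next final value 20; agreement on 20.
An exhaustive pass over the 105 declared inputs shows identical outputs.
verdict: equivalent


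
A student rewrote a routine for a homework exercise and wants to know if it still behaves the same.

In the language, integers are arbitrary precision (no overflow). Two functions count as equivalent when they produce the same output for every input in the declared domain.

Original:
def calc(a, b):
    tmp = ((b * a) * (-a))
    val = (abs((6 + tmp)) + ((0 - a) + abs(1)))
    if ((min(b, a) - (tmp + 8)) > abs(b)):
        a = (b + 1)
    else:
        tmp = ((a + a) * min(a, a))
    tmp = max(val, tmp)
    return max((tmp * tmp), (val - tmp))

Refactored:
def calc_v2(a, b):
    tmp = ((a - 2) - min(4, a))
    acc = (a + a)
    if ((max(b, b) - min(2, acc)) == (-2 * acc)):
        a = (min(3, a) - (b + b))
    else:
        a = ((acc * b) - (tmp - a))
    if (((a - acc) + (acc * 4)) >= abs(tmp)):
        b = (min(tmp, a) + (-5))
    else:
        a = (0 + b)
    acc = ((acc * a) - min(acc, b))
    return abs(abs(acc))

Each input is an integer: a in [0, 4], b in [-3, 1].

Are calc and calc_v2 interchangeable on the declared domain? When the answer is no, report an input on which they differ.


a=0, b=-3 yields 49 from calc but 7 from calc_v2.
verdict: not equivalent; witness: a=0, b=-3


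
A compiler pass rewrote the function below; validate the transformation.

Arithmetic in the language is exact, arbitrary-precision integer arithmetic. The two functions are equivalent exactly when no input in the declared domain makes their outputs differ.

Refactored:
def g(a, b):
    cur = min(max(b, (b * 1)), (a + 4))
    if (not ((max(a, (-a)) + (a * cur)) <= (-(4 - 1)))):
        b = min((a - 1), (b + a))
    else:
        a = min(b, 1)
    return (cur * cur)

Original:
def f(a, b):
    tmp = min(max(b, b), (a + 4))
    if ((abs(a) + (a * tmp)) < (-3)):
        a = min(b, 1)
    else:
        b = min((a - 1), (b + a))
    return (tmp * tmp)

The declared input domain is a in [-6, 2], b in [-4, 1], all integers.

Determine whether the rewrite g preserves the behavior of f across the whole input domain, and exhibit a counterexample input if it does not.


Equivalent. The suspicious-looking change has no observable effect anywhere in the declared ranges.
Across all 54 domain points the two functions coincide.
Spot check at a=0, b=1 — f: tmp = 1; ((abs(a) + (a * tmp)) < (-3)) -> false; b = -1; return 1. g: cur = 1; (not ((max(a, (-a)) + (a * cur)) <= (-(4 - 1)))) -> true; b = -1; return 1. Both give 1.
verdict: equivalent


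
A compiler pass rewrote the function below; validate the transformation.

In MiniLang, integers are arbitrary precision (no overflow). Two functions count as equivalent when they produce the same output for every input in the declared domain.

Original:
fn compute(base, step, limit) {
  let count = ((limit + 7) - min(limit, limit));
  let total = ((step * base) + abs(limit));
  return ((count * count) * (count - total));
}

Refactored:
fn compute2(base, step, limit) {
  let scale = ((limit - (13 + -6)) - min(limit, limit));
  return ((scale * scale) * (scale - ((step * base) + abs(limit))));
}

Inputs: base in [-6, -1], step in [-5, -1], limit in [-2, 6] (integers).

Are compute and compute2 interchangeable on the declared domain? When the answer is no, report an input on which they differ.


base=-6, step=-5, limit=-2 yields -1225 from compute but -1911 from compute2.
verdict: not equivalent; witness: base=-6, step=-5, limit=-2


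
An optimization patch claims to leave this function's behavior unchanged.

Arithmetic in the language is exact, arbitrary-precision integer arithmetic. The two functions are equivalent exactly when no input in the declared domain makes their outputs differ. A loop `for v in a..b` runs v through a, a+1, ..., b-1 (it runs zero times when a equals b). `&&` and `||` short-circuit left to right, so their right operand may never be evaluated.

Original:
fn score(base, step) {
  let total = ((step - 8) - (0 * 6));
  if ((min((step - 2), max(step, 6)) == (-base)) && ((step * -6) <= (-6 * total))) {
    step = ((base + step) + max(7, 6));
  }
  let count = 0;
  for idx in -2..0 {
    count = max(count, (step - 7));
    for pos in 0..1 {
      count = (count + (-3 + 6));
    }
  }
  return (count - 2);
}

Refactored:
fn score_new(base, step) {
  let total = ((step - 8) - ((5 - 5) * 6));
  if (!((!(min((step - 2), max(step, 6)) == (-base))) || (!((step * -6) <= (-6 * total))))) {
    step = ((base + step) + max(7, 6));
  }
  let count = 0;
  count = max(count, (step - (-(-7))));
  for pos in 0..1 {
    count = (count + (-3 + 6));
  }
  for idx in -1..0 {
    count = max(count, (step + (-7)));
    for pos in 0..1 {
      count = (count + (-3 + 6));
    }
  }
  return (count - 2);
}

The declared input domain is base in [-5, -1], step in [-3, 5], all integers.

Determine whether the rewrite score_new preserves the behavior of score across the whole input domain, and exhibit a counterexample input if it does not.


The two are interchangeable: min/max/abs usage differs, and arithmetic usage differs, and constant usage differs, and boolean connective usage differs, and loop structure differs, and statement counts differ, and every declared input agrees.
One worked example (base=-2, step=3) — score: total=-5, then ((min((step - 2), max(step, 6)) == (-base)) && ((step * -6) <= (-6 * total))) is false, then count=0, then (idx=-2), then count=0, then (pos=0), then count=3, then (idx=-1), then count=3, then (pos=0), then count=6, then returns 4; score_new: total=-5, then (!((!(min((step - 2), max(step, 6)) == (-base))) || (!((step * -6) <= (-6 * total))))) is false, then count=0, then count=0, then (pos=0), then count=3, then (idx=-1), then count=3, then (pos=0), then count=6, then returns 4; agreement on 4.
An exhaustive pass over the 45 declared inputs shows identical outputs.
verdict: equivalent


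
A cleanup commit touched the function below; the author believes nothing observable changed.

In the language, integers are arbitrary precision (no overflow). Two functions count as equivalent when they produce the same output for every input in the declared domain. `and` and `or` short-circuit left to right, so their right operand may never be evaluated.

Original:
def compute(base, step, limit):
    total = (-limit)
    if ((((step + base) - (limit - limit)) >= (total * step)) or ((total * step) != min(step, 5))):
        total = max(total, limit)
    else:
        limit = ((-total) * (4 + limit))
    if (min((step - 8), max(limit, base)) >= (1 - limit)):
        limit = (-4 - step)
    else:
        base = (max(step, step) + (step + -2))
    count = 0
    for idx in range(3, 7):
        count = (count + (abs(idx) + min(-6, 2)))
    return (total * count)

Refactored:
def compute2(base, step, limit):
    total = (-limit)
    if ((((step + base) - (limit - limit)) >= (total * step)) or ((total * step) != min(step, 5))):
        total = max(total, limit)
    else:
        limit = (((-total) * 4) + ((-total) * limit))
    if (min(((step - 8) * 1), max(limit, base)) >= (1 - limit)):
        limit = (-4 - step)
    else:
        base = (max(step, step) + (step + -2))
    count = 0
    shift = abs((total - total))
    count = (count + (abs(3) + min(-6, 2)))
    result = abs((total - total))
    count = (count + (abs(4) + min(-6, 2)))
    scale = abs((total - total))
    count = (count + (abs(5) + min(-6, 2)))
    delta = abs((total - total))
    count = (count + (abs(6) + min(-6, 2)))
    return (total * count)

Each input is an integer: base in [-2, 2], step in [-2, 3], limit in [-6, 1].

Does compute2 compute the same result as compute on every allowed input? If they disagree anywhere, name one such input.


The two versions differ — the changes include min/max/abs usage differs, constant usage differs, local variable names differ, arithmetic usage differs, loop structure differs, statement counts differ.
As a probe, take base=2, step=2, limit=1: compute runs total becomes -1; next ((((step + base) - (limit - limit)) >= (total * step)) or ((total * step) != min(step, 5))) evaluates to true; next total becomes 1; next (min((step - 8), max(limit, base)) >= (1 - limit)) evaluates to false; next base becomes 2; next count becomes 0; next at idx=3:; next count becomes -3; next at idx=4:; next count becomes -5; next at idx=5:; next count becomes -6; next at idx=6:; next count becomes -6; next final value -6; compute2 runs total becomes -1; next ((((step + base) - (limit - limit)) >= (total * step)) or ((total * step) != min(step, 5))) evaluates to true; next total becomes 1; next (min(((step - 8) * 1), max(limit, base)) >= (1 - limit)) evaluates to false; next base becomes 2; next count becomes 0; next shift becomes 0; next count becomes -3; next result becomes 0; next count becomes -5; next scale becomes 0; next count becomes -6; next delta becomes 0; next count becomes -6; next final value -6; both end at -6.
Every one of the 240 inputs gives matching results.
verdict: equivalent


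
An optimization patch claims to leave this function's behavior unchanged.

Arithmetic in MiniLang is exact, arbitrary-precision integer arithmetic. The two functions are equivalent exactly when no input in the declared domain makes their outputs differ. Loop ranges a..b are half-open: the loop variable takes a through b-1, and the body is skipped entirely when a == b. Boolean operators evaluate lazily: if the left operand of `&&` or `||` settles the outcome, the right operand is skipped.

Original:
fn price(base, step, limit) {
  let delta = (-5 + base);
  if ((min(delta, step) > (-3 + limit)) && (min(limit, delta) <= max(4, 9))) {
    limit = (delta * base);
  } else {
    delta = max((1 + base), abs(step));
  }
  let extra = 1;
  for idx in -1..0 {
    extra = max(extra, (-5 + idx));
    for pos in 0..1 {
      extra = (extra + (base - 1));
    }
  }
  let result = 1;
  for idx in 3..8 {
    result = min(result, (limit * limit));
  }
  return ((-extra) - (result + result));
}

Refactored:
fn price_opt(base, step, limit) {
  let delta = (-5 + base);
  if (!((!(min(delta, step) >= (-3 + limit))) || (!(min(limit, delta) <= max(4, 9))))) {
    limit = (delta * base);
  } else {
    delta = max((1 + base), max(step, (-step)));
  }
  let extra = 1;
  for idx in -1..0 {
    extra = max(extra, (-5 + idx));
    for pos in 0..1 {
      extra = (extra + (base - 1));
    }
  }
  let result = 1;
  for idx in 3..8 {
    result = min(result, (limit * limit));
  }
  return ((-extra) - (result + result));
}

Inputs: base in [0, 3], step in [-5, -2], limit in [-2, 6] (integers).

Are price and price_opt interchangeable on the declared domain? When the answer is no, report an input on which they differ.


Evaluate both at base=0, step=-5, limit=-2.
price: delta=-5, then ((min(delta, step) > (-3 + limit)) && (min(limit, delta) <= max(4, 9))) is false, then delta=5, then extra=1, then (idx=-1), then extra=1, then (pos=0), then extra=0, then result=1, then (idx=3), then result=1, then (idx=4), then result=1, then (idx=5), then result=1, then (idx=6), then result=1, then (idx=7), then result=1, then returns -2
price_opt: delta=-5, then (!((!(min(delta, step) >= (-3 + limit))) || (!(min(limit, delta) <= max(4, 9))))) is true, then limit=0, then extra=1, then (idx=-1), then extra=1, then (pos=0), then extra=0, then result=1, then (idx=3), then result=0, then (idx=4), then result=0, then (idx=5), then result=0, then (idx=6), then result=0, then (idx=7), then result=0, then returns 0
-2 != 0, so the rewrite changes behavior.
verdict: not equivalent; witness: base=0, step=-5, limit=-2


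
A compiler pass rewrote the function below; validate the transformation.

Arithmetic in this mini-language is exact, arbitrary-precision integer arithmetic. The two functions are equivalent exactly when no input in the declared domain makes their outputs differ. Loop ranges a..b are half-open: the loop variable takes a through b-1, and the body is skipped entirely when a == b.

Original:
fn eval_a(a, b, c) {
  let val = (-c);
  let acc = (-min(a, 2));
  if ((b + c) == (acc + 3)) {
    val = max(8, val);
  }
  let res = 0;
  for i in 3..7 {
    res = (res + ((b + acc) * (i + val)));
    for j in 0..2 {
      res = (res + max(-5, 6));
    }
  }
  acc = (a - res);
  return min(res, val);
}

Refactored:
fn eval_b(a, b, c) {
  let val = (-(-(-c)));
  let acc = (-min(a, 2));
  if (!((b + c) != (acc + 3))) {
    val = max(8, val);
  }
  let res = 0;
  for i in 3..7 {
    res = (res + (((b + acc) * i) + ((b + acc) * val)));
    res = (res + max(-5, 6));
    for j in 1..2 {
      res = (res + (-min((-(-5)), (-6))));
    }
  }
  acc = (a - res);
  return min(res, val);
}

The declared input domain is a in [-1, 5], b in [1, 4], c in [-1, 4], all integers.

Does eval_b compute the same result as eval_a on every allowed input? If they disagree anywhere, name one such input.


The two versions differ — the changes include min/max/abs usage differs; statement counts differ; loop structure differs; boolean connective usage differs; arithmetic usage differs; comparison usage differs; constant usage differs.
Spot check at a=3, b=3, c=-1 — eval_a: val=1, then acc=-2, then ((b + c) == (acc + 3)) is false, then res=0, then (i=3), then res=4, then (j=0), then res=10, then (j=1), then res=16, then (i=4), then res=21, then (j=0), then res=27, then (j=1), then res=33, then (i=5), then res=39, then (j=0), then res=45, then (j=1), then res=51, then (i=6), then res=58, then (j=0), then res=64, then (j=1), then res=70, then acc=-67, then returns 1. eval_b: val=1, then acc=-2, then (!((b + c) != (acc + 3))) is false, then res=0, then (i=3), then res=4, then res=10, then (j=1), then res=16, then (i=4), then res=21, then res=27, then (j=1), then res=33, then (i=5), then res=39, then res=45, then (j=1), then res=51, then (i=6), then res=58, then res=64, then (j=1), then res=70, then acc=-67, then returns 1. Both give 1.
An exhaustive pass over the 168 declared inputs shows identical outputs.
verdict: equivalent


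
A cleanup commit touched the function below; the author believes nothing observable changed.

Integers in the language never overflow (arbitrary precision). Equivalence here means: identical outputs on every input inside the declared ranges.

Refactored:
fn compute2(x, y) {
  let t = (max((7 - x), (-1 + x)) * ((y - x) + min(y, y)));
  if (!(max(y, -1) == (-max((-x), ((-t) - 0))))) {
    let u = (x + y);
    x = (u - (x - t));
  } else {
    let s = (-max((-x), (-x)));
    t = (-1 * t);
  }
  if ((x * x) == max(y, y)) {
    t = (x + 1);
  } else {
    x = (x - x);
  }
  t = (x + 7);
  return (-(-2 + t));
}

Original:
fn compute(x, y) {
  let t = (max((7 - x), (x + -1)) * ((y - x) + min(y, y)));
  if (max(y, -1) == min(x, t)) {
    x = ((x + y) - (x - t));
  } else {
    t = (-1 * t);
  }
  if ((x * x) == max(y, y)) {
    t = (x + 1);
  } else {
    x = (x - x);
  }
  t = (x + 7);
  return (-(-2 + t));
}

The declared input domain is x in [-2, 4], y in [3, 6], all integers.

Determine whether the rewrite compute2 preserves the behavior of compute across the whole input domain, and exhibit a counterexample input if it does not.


There is a counterexample at x=-2, y=4: -3 on one side, -5 on the other.
compute: t=90, then (max(y, -1) == min(x, t)) is false, then t=-90, then ((x * x) == max(y, y)) is true, then t=-1, then t=5, then returns -3
compute2: t=90, then (!(max(y, -1) == (-max((-x), ((-t) - 0))))) is true, then u=2, then x=94, then ((x * x) == max(y, y)) is false, then x=0, then t=7, then returns -5
verdict: not equivalent; witness: x=-2, y=4


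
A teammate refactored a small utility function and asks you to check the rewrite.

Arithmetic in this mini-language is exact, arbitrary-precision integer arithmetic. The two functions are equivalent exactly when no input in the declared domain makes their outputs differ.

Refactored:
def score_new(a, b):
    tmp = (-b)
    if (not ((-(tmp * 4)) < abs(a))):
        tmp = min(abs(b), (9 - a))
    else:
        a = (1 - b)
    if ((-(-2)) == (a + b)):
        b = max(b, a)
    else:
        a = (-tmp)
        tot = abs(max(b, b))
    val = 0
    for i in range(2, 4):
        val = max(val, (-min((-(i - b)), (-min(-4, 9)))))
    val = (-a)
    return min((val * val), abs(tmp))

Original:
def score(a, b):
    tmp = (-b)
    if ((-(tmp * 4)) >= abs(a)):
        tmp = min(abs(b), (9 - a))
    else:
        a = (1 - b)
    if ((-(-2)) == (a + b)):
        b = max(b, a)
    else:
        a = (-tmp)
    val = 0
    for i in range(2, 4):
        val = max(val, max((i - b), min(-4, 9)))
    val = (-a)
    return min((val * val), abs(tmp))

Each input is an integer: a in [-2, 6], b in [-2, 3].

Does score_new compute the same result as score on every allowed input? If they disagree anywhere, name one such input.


The two are interchangeable: min/max/abs usage differs; statement counts differ; comparison usage differs; local variable names differ; boolean connective usage differs, and every declared input agrees.
One worked example (a=-2, b=0) — score: tmp=0, then ((-(tmp * 4)) >= abs(a)) is false, then a=1, then ((-(-2)) == (a + b)) is false, then a=0, then val=0, then (i=2), then val=2, then (i=3), then val=3, then val=0, then returns 0; score_new: tmp=0, then (not ((-(tmp * 4)) < abs(a))) is false, then a=1, then ((-(-2)) == (a + b)) is false, then a=0, then tot=0, then val=0, then (i=2), then val=2, then (i=3), then val=3, then val=0, then returns 0; agreement on 0.
Sweeping the whole domain (54 inputs) finds no disagreement.
verdict: equivalent


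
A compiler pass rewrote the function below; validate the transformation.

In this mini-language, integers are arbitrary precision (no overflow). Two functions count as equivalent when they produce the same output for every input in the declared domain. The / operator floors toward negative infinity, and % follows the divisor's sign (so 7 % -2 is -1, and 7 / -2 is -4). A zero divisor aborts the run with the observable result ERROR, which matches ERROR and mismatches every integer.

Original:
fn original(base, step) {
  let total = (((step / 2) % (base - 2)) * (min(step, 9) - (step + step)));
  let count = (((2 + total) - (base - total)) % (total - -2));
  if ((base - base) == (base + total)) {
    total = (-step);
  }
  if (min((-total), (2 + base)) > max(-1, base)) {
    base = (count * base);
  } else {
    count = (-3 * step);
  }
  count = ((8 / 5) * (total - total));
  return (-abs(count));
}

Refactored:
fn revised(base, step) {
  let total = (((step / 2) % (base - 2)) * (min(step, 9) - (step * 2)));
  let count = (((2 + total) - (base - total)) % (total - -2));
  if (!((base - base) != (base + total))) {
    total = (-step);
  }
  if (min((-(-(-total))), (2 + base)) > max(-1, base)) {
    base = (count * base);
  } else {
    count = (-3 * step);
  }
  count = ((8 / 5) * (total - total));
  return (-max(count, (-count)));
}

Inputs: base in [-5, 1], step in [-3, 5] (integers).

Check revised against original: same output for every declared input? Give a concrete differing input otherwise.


This is a faithful refactor — arithmetic usage differs; and boolean connective usage differs; and comparison usage differs; and min/max/abs usage differs; and constant usage differs, but the computed results match everywhere.
Tracing base=0, step=4: original: total=0, then count=0, then ((base - base) == (base + total)) is true, then total=-4, then (min((-total), (2 + base)) > max(-1, base)) is true, then base=0, then count=0, then returns 0 | revised: total=0, then count=0, then (!((base - base) != (base + total))) is true, then total=-4, then (min((-(-(-total))), (2 + base)) > max(-1, base)) is true, then base=0, then count=0, then returns 0 — matching result 0.
Sweeping the whole domain (63 inputs) finds no disagreement.
verdict: equivalent


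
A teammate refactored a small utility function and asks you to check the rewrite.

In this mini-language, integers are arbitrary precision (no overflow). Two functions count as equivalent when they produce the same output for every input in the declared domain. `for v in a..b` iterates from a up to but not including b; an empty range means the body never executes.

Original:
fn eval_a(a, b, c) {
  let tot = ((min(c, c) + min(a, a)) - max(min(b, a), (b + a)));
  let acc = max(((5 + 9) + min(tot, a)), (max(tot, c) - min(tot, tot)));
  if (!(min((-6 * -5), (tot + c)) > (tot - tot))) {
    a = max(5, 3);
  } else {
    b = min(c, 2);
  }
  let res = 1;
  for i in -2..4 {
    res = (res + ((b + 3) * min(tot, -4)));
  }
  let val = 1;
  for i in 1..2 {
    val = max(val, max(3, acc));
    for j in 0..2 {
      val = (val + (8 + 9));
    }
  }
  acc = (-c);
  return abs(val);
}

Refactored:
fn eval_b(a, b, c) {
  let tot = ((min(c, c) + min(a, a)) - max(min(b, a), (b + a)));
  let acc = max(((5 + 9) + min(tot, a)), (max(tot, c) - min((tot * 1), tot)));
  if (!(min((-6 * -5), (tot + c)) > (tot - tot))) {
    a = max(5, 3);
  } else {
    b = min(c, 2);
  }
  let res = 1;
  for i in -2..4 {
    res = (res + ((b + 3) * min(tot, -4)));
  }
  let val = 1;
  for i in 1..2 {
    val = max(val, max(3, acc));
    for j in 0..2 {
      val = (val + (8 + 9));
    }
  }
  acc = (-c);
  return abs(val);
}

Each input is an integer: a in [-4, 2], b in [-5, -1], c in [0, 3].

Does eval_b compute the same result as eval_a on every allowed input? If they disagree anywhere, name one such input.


Equivalent — the differences include arithmetic usage differs, constant usage differs, yet no declared input distinguishes the two.
As a probe, take a=2, b=-2, c=1: eval_a runs tot = 3; acc = 16; (!(min((-6 * -5), (tot + c)) > (tot - tot))) -> false; b = 1; res = 1; [i=-2]; res = -15; [i=-1]; res = -31; [i=0]; res = -47; [i=1]; res = -63; [i=2]; res = -79; [i=3]; res = -95; val = 1; [i=1]; val = 16; [j=0]; val = 33; [j=1]; val = 50; acc = -1; return 50; eval_b runs tot = 3; acc = 16; (!(min((-6 * -5), (tot + c)) > (tot - tot))) -> false; b = 1; res = 1; [i=-2]; res = -15; [i=-1]; res = -31; [i=0]; res = -47; [i=1]; res = -63; [i=2]; res = -79; [i=3]; res = -95; val = 1; [i=1]; val = 16; [j=0]; val = 33; [j=1]; val = 50; acc = -1; return 50; both end at 50.
Checked all 140 inputs in the declared domain: the outputs agree on every one.
verdict: equivalent


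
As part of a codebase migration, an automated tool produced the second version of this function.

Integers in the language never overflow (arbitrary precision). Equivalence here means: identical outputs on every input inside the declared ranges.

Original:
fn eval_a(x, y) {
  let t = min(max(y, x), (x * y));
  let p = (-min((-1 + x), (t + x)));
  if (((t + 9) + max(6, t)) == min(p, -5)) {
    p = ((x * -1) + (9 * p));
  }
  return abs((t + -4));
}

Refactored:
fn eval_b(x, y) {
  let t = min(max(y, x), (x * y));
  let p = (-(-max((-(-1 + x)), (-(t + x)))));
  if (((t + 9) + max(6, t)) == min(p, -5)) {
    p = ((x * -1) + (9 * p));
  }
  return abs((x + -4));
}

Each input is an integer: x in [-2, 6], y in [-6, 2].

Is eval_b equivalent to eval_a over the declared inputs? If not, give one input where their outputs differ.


Run the pair on x=-2, y=-1.
eval_a: t := -1 | p := 3 | (((t + 9) + max(6, t)) == min(p, -5)): false | result 5
eval_b: t := -1 | p := 3 | (((t + 9) + max(6, t)) == min(p, -5)): false | result 6
5 != 6, so the rewrite changes behavior.
verdict: not equivalent; witness: x=-2, y=-1


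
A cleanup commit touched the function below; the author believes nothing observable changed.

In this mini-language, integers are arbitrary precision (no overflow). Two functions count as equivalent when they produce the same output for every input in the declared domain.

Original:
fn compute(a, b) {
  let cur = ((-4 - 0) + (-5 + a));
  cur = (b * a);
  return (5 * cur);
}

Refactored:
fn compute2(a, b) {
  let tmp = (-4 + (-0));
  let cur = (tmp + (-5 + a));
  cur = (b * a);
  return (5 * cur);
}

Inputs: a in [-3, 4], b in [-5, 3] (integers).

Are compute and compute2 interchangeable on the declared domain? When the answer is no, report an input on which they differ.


Behavior is preserved: although statement counts differ; also arithmetic usage differs; also local variable names differ, the outputs never diverge.
Spot check at a=-3, b=2 — compute: cur becomes -12; next cur becomes -6; next final value -30. compute2: tmp becomes -4; next cur becomes -12; next cur becomes -6; next final value -30. Both give -30.
An exhaustive pass over the 72 declared inputs shows identical outputs.
verdict: equivalent


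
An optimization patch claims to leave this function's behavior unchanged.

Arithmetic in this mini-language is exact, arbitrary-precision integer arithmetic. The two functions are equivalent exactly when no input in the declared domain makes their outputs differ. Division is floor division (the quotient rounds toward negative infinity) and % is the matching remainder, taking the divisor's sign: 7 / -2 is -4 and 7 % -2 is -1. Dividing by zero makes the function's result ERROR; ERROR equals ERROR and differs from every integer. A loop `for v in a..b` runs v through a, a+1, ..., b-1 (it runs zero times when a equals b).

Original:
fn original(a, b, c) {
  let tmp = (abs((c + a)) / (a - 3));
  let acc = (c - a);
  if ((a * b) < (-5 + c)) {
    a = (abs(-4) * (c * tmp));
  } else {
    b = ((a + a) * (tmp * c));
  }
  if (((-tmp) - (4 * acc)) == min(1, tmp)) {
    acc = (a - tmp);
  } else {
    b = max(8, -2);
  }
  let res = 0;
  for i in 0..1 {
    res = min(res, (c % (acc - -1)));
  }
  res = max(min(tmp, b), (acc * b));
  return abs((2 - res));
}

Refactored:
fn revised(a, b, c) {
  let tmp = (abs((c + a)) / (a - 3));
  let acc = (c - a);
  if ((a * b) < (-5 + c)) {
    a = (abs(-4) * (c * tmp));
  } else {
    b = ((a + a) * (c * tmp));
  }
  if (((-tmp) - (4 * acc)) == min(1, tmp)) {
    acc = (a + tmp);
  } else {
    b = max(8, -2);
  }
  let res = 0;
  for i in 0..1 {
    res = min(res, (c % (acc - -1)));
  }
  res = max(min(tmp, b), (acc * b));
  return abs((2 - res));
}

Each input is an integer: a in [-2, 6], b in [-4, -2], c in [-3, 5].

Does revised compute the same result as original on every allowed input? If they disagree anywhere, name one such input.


Run the pair on a=1, b=-4, c=2.
original: tmp := -2 | acc := 1 | ((a * b) < (-5 + c)): true | a := -16 | (((-tmp) - (4 * acc)) == min(1, tmp)): true | acc := -14 | res := 0 | iter i=0: | res := -11 | res := 56 | result 54
revised: tmp := -2 | acc := 1 | ((a * b) < (-5 + c)): true | a := -16 | (((-tmp) - (4 * acc)) == min(1, tmp)): true | acc := -18 | res := 0 | iter i=0: | res := -15 | res := 72 | result 70
54 against 70: the behavior changed.
verdict: not equivalent; witness: a=1, b=-4, c=2


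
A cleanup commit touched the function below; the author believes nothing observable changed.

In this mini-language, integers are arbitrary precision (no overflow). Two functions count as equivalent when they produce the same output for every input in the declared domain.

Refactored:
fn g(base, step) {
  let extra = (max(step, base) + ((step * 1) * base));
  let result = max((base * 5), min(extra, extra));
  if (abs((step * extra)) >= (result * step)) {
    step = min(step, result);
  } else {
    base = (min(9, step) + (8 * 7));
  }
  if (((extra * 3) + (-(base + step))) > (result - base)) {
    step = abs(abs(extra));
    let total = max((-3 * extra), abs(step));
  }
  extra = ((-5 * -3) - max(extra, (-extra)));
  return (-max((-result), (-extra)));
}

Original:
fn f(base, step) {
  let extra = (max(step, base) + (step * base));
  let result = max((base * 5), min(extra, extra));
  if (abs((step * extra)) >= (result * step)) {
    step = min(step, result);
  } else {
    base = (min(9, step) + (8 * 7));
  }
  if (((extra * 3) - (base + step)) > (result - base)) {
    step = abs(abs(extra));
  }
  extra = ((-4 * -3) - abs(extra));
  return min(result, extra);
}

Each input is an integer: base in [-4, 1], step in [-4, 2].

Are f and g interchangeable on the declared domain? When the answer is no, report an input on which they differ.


Evaluate both at base=-4, step=-4.
f: extra := 12 | result := 12 | (abs((step * extra)) >= (result * step)): true | step := -4 | (((extra * 3) - (base + step)) > (result - base)): true | step := 12 | extra := 0 | result 0
g: extra := 12 | result := 12 | (abs((step * extra)) >= (result * step)): true | step := -4 | (((extra * 3) + (-(base + step))) > (result - base)): true | step := 12 | total := 12 | extra := 3 | result 3
0 against 3: the behavior changed.
verdict: not equivalent; witness: base=-4, step=-4


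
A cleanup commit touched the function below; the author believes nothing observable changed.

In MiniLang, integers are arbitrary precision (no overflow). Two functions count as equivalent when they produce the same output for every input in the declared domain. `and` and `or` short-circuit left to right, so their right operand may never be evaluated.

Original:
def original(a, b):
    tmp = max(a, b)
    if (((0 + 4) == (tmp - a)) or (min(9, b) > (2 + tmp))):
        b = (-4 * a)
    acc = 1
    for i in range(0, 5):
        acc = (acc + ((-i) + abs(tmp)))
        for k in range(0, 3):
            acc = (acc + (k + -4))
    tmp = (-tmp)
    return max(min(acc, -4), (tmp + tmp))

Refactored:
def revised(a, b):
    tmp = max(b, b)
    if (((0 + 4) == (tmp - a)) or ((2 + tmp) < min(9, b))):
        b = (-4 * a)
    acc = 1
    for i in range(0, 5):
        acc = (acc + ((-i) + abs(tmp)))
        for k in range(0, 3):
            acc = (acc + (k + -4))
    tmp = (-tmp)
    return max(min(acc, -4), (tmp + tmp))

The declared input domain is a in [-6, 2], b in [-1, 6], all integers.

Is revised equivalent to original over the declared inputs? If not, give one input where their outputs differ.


At a=0, b=-1: original gives 0, revised gives 2.
verdict: not equivalent; witness: a=0, b=-1


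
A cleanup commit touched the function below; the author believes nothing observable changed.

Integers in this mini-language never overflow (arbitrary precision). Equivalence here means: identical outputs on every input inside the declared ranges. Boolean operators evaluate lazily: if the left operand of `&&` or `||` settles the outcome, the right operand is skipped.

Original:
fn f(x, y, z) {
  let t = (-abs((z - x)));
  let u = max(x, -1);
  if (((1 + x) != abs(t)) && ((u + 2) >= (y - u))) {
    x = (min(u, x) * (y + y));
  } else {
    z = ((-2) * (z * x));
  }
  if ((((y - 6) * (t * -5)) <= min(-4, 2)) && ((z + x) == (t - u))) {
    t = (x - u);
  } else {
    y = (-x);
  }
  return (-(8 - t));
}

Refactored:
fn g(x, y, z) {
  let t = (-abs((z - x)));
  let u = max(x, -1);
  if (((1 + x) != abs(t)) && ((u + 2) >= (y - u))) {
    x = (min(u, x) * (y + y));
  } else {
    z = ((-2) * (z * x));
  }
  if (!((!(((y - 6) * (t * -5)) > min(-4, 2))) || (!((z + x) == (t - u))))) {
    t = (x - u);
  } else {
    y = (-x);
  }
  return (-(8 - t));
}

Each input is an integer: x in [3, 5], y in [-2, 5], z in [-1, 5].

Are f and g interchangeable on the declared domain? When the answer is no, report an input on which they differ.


The rewrite breaks on x=3, y=-1, z=0, where the results are -17 and -11.
f: t becomes -3; next u becomes 3; next (((1 + x) != abs(t)) && ((u + 2) >= (y - u))) evaluates to true; next x becomes -6; next ((((y - 6) * (t * -5)) <= min(-4, 2)) && ((z + x) == (t - u))) evaluates to true; next t becomes -9; next final value -17
g: t becomes -3; next u becomes 3; next (((1 + x) != abs(t)) && ((u + 2) >= (y - u))) evaluates to true; next x becomes -6; next (!((!(((y - 6) * (t * -5)) > min(-4, 2))) || (!((z + x) == (t - u))))) evaluates to false; next y becomes 6; next final value -11
verdict: not equivalent; witness: x=3, y=-1, z=0


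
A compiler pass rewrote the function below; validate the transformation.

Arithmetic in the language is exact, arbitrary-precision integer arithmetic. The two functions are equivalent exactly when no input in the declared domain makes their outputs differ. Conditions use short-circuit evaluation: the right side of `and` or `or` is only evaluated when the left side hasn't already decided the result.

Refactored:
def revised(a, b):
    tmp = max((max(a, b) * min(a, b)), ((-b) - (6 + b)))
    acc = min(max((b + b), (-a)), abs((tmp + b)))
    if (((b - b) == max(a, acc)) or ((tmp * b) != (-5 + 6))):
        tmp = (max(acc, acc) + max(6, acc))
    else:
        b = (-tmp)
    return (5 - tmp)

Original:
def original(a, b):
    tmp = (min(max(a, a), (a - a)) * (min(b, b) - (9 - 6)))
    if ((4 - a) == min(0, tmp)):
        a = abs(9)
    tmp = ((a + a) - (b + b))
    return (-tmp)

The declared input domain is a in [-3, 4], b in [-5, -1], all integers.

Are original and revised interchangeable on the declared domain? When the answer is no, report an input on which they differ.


The rewrite breaks on a=-3, b=-4, where the results are -2 and -4.
original: tmp := 21 | ((4 - a) == min(0, tmp)): false | tmp := 2 | result -2
revised: tmp := 12 | acc := 3 | (((b - b) == max(a, acc)) or ((tmp * b) != (-5 + 6))): true | tmp := 9 | result -4
verdict: not equivalent; witness: a=-3, b=-4


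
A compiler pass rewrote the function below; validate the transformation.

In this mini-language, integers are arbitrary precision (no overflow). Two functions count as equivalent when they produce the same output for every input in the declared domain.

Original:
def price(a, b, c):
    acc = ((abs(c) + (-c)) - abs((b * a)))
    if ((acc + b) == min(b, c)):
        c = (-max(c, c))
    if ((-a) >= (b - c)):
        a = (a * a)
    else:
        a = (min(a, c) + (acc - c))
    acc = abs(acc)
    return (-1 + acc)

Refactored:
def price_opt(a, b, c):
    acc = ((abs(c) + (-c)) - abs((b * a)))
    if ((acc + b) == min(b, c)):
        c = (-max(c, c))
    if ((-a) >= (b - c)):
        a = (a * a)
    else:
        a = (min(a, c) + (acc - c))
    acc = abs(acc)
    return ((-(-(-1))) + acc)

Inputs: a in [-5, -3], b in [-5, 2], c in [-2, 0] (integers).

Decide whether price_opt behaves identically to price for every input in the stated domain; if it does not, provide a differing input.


Differences: same computation, different form — yet all 72 inputs agree.
verdict: equivalent


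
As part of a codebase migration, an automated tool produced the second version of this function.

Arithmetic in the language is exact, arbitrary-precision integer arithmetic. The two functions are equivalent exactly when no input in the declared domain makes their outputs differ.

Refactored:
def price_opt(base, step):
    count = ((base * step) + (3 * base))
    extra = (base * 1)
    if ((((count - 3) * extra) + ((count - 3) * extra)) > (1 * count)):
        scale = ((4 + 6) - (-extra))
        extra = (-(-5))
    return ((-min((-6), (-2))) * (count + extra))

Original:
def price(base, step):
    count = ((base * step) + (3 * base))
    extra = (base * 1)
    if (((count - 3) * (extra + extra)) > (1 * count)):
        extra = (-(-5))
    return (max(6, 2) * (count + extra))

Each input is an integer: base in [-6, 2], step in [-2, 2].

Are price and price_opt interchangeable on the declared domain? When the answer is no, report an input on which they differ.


Behavior is preserved: although statement counts differ; min/max/abs usage differs; arithmetic usage differs; constant usage differs; local variable names differ, the outputs never diverge.
As a probe, take base=1, step=-2: price runs count := 1 | extra := 1 | (((count - 3) * (extra + extra)) > (1 * count)): false | result 12; price_opt runs count := 1 | extra := 1 | ((((count - 3) * extra) + ((count - 3) * extra)) > (1 * count)): false | result 12; both end at 12.
Every one of the 45 inputs gives matching results.
verdict: equivalent


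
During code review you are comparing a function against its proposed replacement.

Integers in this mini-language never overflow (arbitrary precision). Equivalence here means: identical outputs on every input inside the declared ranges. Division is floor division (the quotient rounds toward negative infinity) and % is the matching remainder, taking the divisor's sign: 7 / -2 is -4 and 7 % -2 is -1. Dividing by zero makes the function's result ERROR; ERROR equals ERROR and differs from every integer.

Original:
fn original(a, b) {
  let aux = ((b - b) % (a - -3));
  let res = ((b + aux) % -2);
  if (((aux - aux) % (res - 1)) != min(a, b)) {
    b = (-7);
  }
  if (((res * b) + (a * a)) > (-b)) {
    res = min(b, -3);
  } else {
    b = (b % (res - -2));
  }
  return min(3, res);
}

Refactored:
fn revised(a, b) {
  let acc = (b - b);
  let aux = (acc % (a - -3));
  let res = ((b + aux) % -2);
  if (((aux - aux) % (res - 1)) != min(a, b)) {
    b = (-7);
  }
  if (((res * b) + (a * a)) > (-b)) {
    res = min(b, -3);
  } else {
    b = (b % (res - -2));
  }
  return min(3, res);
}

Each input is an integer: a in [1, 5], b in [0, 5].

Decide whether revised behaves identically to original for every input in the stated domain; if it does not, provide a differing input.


Behavior is preserved: although local variable names differ, statement counts differ, the outputs never diverge.
Spot check at a=5, b=5 — original: aux becomes 0; next res becomes -1; next (((aux - aux) % (res - 1)) != min(a, b)) evaluates to true; next b becomes -7; next (((res * b) + (a * a)) > (-b)) evaluates to true; next res becomes -7; next final value -7. revised: acc becomes 0; next aux becomes 0; next res becomes -1; next (((aux - aux) % (res - 1)) != min(a, b)) evaluates to true; next b becomes -7; next (((res * b) + (a * a)) > (-b)) evaluates to true; next res becomes -7; next final value -7. Both give -7.
An exhaustive pass over the 30 declared inputs shows identical outputs.
verdict: equivalent


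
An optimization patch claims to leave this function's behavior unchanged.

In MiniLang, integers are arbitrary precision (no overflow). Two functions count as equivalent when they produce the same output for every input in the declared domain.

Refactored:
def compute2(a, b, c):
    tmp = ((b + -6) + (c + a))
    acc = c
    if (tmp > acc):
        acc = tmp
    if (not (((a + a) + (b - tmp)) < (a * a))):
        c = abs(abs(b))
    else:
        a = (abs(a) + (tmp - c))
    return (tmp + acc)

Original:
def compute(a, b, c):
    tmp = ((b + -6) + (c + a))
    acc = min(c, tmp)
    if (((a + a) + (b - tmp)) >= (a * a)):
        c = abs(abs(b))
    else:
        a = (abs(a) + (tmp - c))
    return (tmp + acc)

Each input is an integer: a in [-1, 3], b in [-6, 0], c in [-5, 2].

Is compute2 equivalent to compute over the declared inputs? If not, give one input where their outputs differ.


Consider the input a=-1, b=-6, c=-5.
compute: tmp becomes -18; next acc becomes -18; next (((a + a) + (b - tmp)) >= (a * a)) evaluates to true; next c becomes 6; next final value -36
compute2: tmp becomes -18; next acc becomes -5; next (tmp > acc) evaluates to false; next (not (((a + a) + (b - tmp)) < (a * a))) evaluates to true; next c becomes 6; next final value -23
-36 and -23 differ, so these are not the same function on this domain.
verdict: not equivalent; witness: a=-1, b=-6, c=-5
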